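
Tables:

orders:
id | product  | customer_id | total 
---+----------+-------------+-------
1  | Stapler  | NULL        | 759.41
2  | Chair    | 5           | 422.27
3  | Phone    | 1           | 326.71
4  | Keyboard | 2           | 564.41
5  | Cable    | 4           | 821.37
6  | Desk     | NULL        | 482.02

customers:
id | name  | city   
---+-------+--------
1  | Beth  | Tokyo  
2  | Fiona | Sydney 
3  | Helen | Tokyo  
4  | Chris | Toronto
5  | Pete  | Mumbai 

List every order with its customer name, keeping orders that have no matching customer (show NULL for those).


LEFT JOIN keeps every row from orders (the left table); where customer_id has no match in customers, the customer columns become NULL. Walk through each order:
  - order 1 (Stapler): customer_id=NULL, no match -> kept with NULL
  - order 2 (Chair): customer_id=5 -> matches Pete
  - order 3 (Phone): customer_id=1 -> matches Beth
  - order 4 (Keyboard): customer_id=2 -> matches Fiona
  - order 5 (Cable): customer_id=4 -> matches Chris
  - order 6 (Desk): customer_id=NULL, no match -> kept with NULL
All 6 rows appear; 2 have NULL customer.

SQL:
SELECT a.product, b.name AS customer
FROM orders a
LEFT JOIN customers b ON a.customer_id = b.id

Result:
product  | customer
---------+---------
Stapler  | NULL    
Chair    | Pete    
Phone    | Beth    
Keyboard | Fiona   
Cable    | Chris   
Desk     | NULL    


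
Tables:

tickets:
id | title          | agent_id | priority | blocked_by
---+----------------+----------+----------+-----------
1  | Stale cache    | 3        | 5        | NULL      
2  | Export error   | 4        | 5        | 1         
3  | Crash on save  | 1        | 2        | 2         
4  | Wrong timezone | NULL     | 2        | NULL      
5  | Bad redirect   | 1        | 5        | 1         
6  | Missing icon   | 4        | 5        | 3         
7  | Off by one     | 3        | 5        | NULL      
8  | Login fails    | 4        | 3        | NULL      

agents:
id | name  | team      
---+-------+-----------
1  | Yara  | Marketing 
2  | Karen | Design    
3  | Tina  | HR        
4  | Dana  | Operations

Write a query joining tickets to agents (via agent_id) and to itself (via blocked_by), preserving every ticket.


Two LEFT JOINs from the same base table tickets: one to agents via agent_id, one to tickets itself via blocked_by. Both are LEFT so every ticket is preserved.
Match against agents:
  - ticket 1 (Stale cache): agent_id=3 -> matches Tina
  - ticket 2 (Export error): agent_id=4 -> matches Dana
  - ticket 3 (Crash on save): agent_id=1 -> matches Yara
  - ticket 4 (Wrong timezone): agent_id=NULL, no match -> kept with NULL
  - ticket 5 (Bad redirect): agent_id=1 -> matches Yara
  - ticket 6 (Missing icon): agent_id=4 -> matches Dana
  - ticket 7 (Off by one): agent_id=3 -> matches Tina
  - ticket 8 (Login fails): agent_id=4 -> matches Dana
Match against tickets (self):
  - ticket 1 (Stale cache): blocked_by=NULL -> NULL
  - ticket 2 (Export error): blocked_by=1 -> Stale cache
  - ticket 3 (Crash on save): blocked_by=2 -> Export error
  - ticket 4 (Wrong timezone): blocked_by=NULL -> NULL
  - ticket 5 (Bad redirect): blocked_by=1 -> Stale cache
  - ticket 6 (Missing icon): blocked_by=3 -> Crash on save
  - ticket 7 (Off by one): blocked_by=NULL -> NULL
  - ticket 8 (Login fails): blocked_by=NULL -> NULL

SQL:
SELECT a.title, b.name AS agent, c.title AS blocked_by
FROM tickets a
LEFT JOIN agents b ON a.agent_id = b.id
LEFT JOIN tickets c ON a.blocked_by = c.id

Result:
title          | agent | blocked_by   
---------------+-------+--------------
Stale cache    | Tina  | NULL         
Export error   | Dana  | Stale cache  
Crash on save  | Yara  | Export error 
Wrong timezone | NULL  | NULL         
Bad redirect   | Yara  | Stale cache  
Missing icon   | Dana  | Crash on save
Off by one     | Tina  | NULL         
Login fails    | Dana  | NULL         


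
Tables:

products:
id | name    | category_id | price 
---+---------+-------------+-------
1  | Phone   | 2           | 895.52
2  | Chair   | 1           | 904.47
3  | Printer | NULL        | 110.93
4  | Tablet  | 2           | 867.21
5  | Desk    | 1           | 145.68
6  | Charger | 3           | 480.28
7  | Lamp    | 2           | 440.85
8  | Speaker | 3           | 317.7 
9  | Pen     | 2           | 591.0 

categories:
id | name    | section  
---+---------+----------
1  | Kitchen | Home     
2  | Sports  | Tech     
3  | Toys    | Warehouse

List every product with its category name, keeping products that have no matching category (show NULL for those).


LEFT JOIN keeps every row from products (the left table); where category_id has no match in categories, the category columns become NULL. Walk through each product:
  - product 1 (Phone): category_id=2 -> matches Sports
  - product 2 (Chair): category_id=1 -> matches Kitchen
  - product 3 (Printer): category_id=NULL, no match -> kept with NULL
  - product 4 (Tablet): category_id=2 -> matches Sports
  - product 5 (Desk): category_id=1 -> matches Kitchen
  - product 6 (Charger): category_id=3 -> matches Toys
  - product 7 (Lamp): category_id=2 -> matches Sports
  - product 8 (Speaker): category_id=3 -> matches Toys
  - product 9 (Pen): category_id=2 -> matches Sports
All 9 rows appear; 1 has NULL category.

SQL:
SELECT a.name, b.name AS category
FROM products a
LEFT JOIN categories b ON a.category_id = b.id

Result:
name    | category
--------+---------
Phone   | Sports  
Chair   | Kitchen 
Printer | NULL    
Tablet  | Sports  
Desk    | Kitchen 
Charger | Toys    
Lamp    | Sports  
Speaker | Toys    
Pen     | Sports  


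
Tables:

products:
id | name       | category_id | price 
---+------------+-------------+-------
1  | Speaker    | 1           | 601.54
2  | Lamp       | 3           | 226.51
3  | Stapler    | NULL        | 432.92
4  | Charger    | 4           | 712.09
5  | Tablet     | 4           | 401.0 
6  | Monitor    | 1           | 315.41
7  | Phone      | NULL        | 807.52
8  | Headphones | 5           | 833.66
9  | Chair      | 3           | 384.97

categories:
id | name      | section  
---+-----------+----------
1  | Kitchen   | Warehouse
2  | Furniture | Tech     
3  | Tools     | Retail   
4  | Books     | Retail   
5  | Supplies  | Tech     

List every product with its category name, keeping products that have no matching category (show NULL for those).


LEFT JOIN keeps every row from products (the left table); where category_id has no match in categories, the category columns become NULL. Walk through each product:
  - product 1 (Speaker): category_id=1 -> matches Kitchen
  - product 2 (Lamp): category_id=3 -> matches Tools
  - product 3 (Stapler): category_id=NULL, no match -> kept with NULL
  - product 4 (Charger): category_id=4 -> matches Books
  - product 5 (Tablet): category_id=4 -> matches Books
  - product 6 (Monitor): category_id=1 -> matches Kitchen
  - product 7 (Phone): category_id=NULL, no match -> kept with NULL
  - product 8 (Headphones): category_id=5 -> matches Supplies
  - product 9 (Chair): category_id=3 -> matches Tools
All 9 rows appear; 2 have NULL category.

SQL:
SELECT a.name, b.name AS category
FROM products a
LEFT JOIN categories b ON a.category_id = b.id

Result:
name       | category
-----------+---------
Speaker    | Kitchen 
Lamp       | Tools   
Stapler    | NULL    
Charger    | Books   
Tablet     | Books   
Monitor    | Kitchen 
Phone      | NULL    
Headphones | Supplies
Chair      | Tools   


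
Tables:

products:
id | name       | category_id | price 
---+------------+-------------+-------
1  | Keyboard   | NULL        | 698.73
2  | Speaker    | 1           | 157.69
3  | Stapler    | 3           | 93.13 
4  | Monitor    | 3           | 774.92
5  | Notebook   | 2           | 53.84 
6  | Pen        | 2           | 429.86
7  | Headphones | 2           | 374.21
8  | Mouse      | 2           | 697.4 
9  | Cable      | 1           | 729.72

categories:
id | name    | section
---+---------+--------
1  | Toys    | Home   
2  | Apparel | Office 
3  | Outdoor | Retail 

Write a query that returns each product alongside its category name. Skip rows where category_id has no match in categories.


INNER JOIN keeps only products rows whose category_id matches an id in categories. Walk through each product:
  - product 1 (Keyboard): category_id=NULL, no match -> dropped
  - product 2 (Speaker): category_id=1 -> matches Toys
  - product 3 (Stapler): category_id=3 -> matches Outdoor
  - product 4 (Monitor): category_id=3 -> matches Outdoor
  - product 5 (Notebook): category_id=2 -> matches Apparel
  - product 6 (Pen): category_id=2 -> matches Apparel
  - product 7 (Headphones): category_id=2 -> matches Apparel
  - product 8 (Mouse): category_id=2 -> matches Apparel
  - product 9 (Cable): category_id=1 -> matches Toys
So 1 of 9 rows is dropped.

SQL:
SELECT a.name, b.name AS category
FROM products a
INNER JOIN categories b ON a.category_id = b.id

Result:
name       | category
-----------+---------
Speaker    | Toys    
Stapler    | Outdoor 
Monitor    | Outdoor 
Notebook   | Apparel 
Pen        | Apparel 
Headphones | Apparel 
Mouse      | Apparel 
Cable      | Toys    


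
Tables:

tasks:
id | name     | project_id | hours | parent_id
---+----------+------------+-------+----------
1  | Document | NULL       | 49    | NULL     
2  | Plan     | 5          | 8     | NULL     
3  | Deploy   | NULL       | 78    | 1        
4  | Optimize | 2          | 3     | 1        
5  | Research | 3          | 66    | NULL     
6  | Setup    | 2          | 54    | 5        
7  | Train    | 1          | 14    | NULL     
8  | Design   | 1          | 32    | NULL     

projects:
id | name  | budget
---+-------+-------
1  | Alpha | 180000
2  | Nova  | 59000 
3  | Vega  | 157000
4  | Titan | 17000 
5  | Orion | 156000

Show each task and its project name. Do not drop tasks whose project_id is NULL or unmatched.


LEFT JOIN keeps every row from tasks (the left table); where project_id has no match in projects, the project columns become NULL. Walk through each task:
  - task 1 (Document): project_id=NULL, no match -> kept with NULL
  - task 2 (Plan): project_id=5 -> matches Orion
  - task 3 (Deploy): project_id=NULL, no match -> kept with NULL
  - task 4 (Optimize): project_id=2 -> matches Nova
  - task 5 (Research): project_id=3 -> matches Vega
  - task 6 (Setup): project_id=2 -> matches Nova
  - task 7 (Train): project_id=1 -> matches Alpha
  - task 8 (Design): project_id=1 -> matches Alpha
All 8 rows appear; 2 have NULL project.

SQL:
SELECT a.name, b.name AS project
FROM tasks a
LEFT JOIN projects b ON a.project_id = b.id

Result:
name     | project
---------+--------
Document | NULL   
Plan     | Orion  
Deploy   | NULL   
Optimize | Nova   
Research | Vega   
Setup    | Nova   
Train    | Alpha  
Design   | Alpha  


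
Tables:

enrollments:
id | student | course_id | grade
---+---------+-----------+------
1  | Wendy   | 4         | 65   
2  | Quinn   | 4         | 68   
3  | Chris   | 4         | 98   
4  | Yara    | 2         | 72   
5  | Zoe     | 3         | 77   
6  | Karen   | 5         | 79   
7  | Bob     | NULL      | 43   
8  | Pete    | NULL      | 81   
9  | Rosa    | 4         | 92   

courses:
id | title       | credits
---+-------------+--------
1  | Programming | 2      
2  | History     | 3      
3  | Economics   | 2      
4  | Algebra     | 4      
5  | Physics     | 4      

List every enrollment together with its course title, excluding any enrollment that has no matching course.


INNER JOIN keeps only enrollments rows whose course_id matches an id in courses. Walk through each enrollment:
  - enrollment 1 (Wendy): course_id=4 -> matches Algebra
  - enrollment 2 (Quinn): course_id=4 -> matches Algebra
  - enrollment 3 (Chris): course_id=4 -> matches Algebra
  - enrollment 4 (Yara): course_id=2 -> matches History
  - enrollment 5 (Zoe): course_id=3 -> matches Economics
  - enrollment 6 (Karen): course_id=5 -> matches Physics
  - enrollment 7 (Bob): course_id=NULL, no match -> dropped
  - enrollment 8 (Pete): course_id=NULL, no match -> dropped
  - enrollment 9 (Rosa): course_id=4 -> matches Algebra
So 2 of 9 rows are dropped.

SQL:
SELECT a.student, b.title AS course
FROM enrollments a
INNER JOIN courses b ON a.course_id = b.id

Result:
student | course   
--------+----------
Wendy   | Algebra  
Quinn   | Algebra  
Chris   | Algebra  
Yara    | History  
Zoe     | Economics
Karen   | Physics  
Rosa    | Algebra  


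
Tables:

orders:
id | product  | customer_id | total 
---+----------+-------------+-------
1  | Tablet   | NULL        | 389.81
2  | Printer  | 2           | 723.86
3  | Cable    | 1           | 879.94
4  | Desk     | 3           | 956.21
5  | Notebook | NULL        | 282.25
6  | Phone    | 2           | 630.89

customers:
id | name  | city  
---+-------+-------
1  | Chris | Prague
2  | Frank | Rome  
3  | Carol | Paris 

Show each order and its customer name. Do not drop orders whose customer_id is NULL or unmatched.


LEFT JOIN keeps every row from orders (the left table); where customer_id has no match in customers, the customer columns become NULL. Walk through each order:
  - order 1 (Tablet): customer_id=NULL, no match -> kept with NULL
  - order 2 (Printer): customer_id=2 -> matches Frank
  - order 3 (Cable): customer_id=1 -> matches Chris
  - order 4 (Desk): customer_id=3 -> matches Carol
  - order 5 (Notebook): customer_id=NULL, no match -> kept with NULL
  - order 6 (Phone): customer_id=2 -> matches Frank
All 6 rows appear; 2 have NULL customer.

SQL:
SELECT a.product, b.name AS customer
FROM orders a
LEFT JOIN customers b ON a.customer_id = b.id

Result:
product  | customer
---------+---------
Tablet   | NULL    
Printer  | Frank   
Cable    | Chris   
Desk     | Carol   
Notebook | NULL    
Phone    | Frank   


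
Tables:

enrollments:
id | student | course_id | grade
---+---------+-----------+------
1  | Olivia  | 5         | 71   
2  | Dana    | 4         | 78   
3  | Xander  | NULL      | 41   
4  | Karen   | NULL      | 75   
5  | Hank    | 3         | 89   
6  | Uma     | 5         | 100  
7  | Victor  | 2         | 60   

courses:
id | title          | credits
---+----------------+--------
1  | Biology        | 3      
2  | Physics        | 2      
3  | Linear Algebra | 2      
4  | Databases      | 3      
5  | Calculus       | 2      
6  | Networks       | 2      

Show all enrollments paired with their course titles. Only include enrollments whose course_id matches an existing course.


INNER JOIN keeps only enrollments rows whose course_id matches an id in courses. Walk through each enrollment:
  - enrollment 1 (Olivia): course_id=5 -> matches Calculus
  - enrollment 2 (Dana): course_id=4 -> matches Databases
  - enrollment 3 (Xander): course_id=NULL, no match -> dropped
  - enrollment 4 (Karen): course_id=NULL, no match -> dropped
  - enrollment 5 (Hank): course_id=3 -> matches Linear Algebra
  - enrollment 6 (Uma): course_id=5 -> matches Calculus
  - enrollment 7 (Victor): course_id=2 -> matches Physics
So 2 of 7 rows are dropped.

SQL:
SELECT a.student, b.title AS course
FROM enrollments a
INNER JOIN courses b ON a.course_id = b.id

Result:
student | course        
--------+---------------
Olivia  | Calculus      
Dana    | Databases     
Hank    | Linear Algebra
Uma     | Calculus      
Victor  | Physics       


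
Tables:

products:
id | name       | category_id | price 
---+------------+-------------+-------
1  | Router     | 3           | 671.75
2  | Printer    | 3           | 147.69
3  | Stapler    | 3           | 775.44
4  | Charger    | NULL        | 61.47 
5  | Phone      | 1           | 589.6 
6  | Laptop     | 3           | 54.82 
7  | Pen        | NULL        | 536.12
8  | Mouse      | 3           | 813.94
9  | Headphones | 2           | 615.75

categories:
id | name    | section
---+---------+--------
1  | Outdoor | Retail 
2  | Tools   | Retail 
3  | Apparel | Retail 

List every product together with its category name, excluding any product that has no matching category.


INNER JOIN keeps only products rows whose category_id matches an id in categories. Walk through each product:
  - product 1 (Router): category_id=3 -> matches Apparel
  - product 2 (Printer): category_id=3 -> matches Apparel
  - product 3 (Stapler): category_id=3 -> matches Apparel
  - product 4 (Charger): category_id=NULL, no match -> dropped
  - product 5 (Phone): category_id=1 -> matches Outdoor
  - product 6 (Laptop): category_id=3 -> matches Apparel
  - product 7 (Pen): category_id=NULL, no match -> dropped
  - product 8 (Mouse): category_id=3 -> matches Apparel
  - product 9 (Headphones): category_id=2 -> matches Tools
So 2 of 9 rows are dropped.

SQL:
SELECT a.name, b.name AS category
FROM products a
INNER JOIN categories b ON a.category_id = b.id

Result:
name       | category
-----------+---------
Router     | Apparel 
Printer    | Apparel 
Stapler    | Apparel 
Phone      | Outdoor 
Laptop     | Apparel 
Mouse      | Apparel 
Headphones | Tools   


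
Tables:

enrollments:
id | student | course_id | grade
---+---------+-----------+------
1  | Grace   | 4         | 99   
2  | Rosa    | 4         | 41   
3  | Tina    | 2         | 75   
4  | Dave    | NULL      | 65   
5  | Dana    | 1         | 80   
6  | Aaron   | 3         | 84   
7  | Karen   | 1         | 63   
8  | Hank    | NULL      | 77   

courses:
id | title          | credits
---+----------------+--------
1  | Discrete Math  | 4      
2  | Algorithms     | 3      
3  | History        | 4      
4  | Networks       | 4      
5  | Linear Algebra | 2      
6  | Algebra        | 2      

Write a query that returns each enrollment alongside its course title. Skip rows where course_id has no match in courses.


INNER JOIN keeps only enrollments rows whose course_id matches an id in courses. Walk through each enrollment:
  - enrollment 1 (Grace): course_id=4 -> matches Networks
  - enrollment 2 (Rosa): course_id=4 -> matches Networks
  - enrollment 3 (Tina): course_id=2 -> matches Algorithms
  - enrollment 4 (Dave): course_id=NULL, no match -> dropped
  - enrollment 5 (Dana): course_id=1 -> matches Discrete Math
  - enrollment 6 (Aaron): course_id=3 -> matches History
  - enrollment 7 (Karen): course_id=1 -> matches Discrete Math
  - enrollment 8 (Hank): course_id=NULL, no match -> dropped
So 2 of 8 rows are dropped.

SQL:
SELECT a.student, b.title AS course
FROM enrollments a
INNER JOIN courses b ON a.course_id = b.id

Result:
student | course       
--------+--------------
Grace   | Networks     
Rosa    | Networks     
Tina    | Algorithms   
Dana    | Discrete Math
Aaron   | History      
Karen   | Discrete Math


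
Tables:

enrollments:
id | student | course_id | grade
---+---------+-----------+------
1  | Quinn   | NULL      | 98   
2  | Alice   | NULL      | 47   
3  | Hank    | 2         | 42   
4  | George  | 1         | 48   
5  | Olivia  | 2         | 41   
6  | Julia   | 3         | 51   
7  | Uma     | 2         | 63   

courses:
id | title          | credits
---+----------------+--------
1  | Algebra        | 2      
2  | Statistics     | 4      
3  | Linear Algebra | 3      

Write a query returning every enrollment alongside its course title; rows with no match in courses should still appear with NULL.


LEFT JOIN keeps every row from enrollments (the left table); where course_id has no match in courses, the course columns become NULL. Walk through each enrollment:
  - enrollment 1 (Quinn): course_id=NULL, no match -> kept with NULL
  - enrollment 2 (Alice): course_id=NULL, no match -> kept with NULL
  - enrollment 3 (Hank): course_id=2 -> matches Statistics
  - enrollment 4 (George): course_id=1 -> matches Algebra
  - enrollment 5 (Olivia): course_id=2 -> matches Statistics
  - enrollment 6 (Julia): course_id=3 -> matches Linear Algebra
  - enrollment 7 (Uma): course_id=2 -> matches Statistics
All 7 rows appear; 2 have NULL course.

SQL:
SELECT a.student, b.title AS course
FROM enrollments a
LEFT JOIN courses b ON a.course_id = b.id

Result:
student | course        
--------+---------------
Quinn   | NULL          
Alice   | NULL          
Hank    | Statistics    
George  | Algebra       
Olivia  | Statistics    
Julia   | Linear Algebra
Uma     | Statistics    


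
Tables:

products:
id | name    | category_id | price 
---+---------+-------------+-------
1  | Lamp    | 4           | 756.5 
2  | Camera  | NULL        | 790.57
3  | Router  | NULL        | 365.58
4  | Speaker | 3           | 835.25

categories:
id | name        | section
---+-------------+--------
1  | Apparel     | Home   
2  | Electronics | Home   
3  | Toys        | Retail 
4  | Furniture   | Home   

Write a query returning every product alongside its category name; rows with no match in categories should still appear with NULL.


LEFT JOIN keeps every row from products (the left table); where category_id has no match in categories, the category columns become NULL. Walk through each product:
  - product 1 (Lamp): category_id=4 -> matches Furniture
  - product 2 (Camera): category_id=NULL, no match -> kept with NULL
  - product 3 (Router): category_id=NULL, no match -> kept with NULL
  - product 4 (Speaker): category_id=3 -> matches Toys
All 4 rows appear; 2 have NULL category.

SQL:
SELECT a.name, b.name AS category
FROM products a
LEFT JOIN categories b ON a.category_id = b.id

Result:
name    | category 
--------+----------
Lamp    | Furniture
Camera  | NULL     
Router  | NULL     
Speaker | Toys     


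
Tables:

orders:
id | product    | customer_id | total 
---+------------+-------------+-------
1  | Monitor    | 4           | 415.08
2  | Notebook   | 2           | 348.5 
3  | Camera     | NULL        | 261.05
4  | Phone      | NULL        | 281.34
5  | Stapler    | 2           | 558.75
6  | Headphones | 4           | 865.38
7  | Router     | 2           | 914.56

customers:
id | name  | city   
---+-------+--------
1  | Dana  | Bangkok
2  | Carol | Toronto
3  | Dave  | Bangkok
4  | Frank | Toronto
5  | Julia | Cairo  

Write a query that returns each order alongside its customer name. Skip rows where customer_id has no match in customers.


INNER JOIN keeps only orders rows whose customer_id matches an id in customers. Walk through each order:
  - order 1 (Monitor): customer_id=4 -> matches Frank
  - order 2 (Notebook): customer_id=2 -> matches Carol
  - order 3 (Camera): customer_id=NULL, no match -> dropped
  - order 4 (Phone): customer_id=NULL, no match -> dropped
  - order 5 (Stapler): customer_id=2 -> matches Carol
  - order 6 (Headphones): customer_id=4 -> matches Frank
  - order 7 (Router): customer_id=2 -> matches Carol
So 2 of 7 rows are dropped.

SQL:
SELECT a.product, b.name AS customer
FROM orders a
INNER JOIN customers b ON a.customer_id = b.id

Result:
product    | customer
-----------+---------
Monitor    | Frank   
Notebook   | Carol   
Stapler    | Carol   
Headphones | Frank   
Router     | Carol   


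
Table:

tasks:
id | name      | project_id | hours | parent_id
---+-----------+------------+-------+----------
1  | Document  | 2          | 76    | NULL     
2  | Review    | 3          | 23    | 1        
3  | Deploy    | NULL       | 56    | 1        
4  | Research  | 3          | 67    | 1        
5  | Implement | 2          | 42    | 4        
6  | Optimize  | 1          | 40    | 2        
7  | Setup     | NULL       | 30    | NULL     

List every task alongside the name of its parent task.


This is a self-join: tasks is joined to a second copy of itself, matching each row's parent_id to another row's id. Use LEFT JOIN so rows with parent_id=NULL are kept.
  - task 1 (Document): parent_id=NULL -> NULL
  - task 2 (Review): parent_id=1 -> Document
  - task 3 (Deploy): parent_id=1 -> Document
  - task 4 (Research): parent_id=1 -> Document
  - task 5 (Implement): parent_id=4 -> Research
  - task 6 (Optimize): parent_id=2 -> Review
  - task 7 (Setup): parent_id=NULL -> NULL

SQL:
SELECT a.name AS item, b.name AS parent
FROM tasks a
LEFT JOIN tasks b ON a.parent_id = b.id

Result:
item      | parent  
----------+---------
Document  | NULL    
Review    | Document
Deploy    | Document
Research  | Document
Implement | Research
Optimize  | Review  
Setup     | NULL    


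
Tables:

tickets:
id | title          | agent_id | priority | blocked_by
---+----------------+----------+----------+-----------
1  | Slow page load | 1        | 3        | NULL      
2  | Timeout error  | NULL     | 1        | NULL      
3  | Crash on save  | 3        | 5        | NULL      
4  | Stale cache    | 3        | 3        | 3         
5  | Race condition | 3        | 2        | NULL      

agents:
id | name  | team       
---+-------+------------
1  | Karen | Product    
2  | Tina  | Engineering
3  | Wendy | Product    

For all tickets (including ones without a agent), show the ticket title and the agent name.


LEFT JOIN keeps every row from tickets (the left table); where agent_id has no match in agents, the agent columns become NULL. Walk through each ticket:
  - ticket 1 (Slow page load): agent_id=1 -> matches Karen
  - ticket 2 (Timeout error): agent_id=NULL, no match -> kept with NULL
  - ticket 3 (Crash on save): agent_id=3 -> matches Wendy
  - ticket 4 (Stale cache): agent_id=3 -> matches Wendy
  - ticket 5 (Race condition): agent_id=3 -> matches Wendy
All 5 rows appear; 1 has NULL agent.

SQL:
SELECT a.title, b.name AS agent
FROM tickets a
LEFT JOIN agents b ON a.agent_id = b.id

Result:
title          | agent
---------------+------
Slow page load | Karen
Timeout error  | NULL 
Crash on save  | Wendy
Stale cache    | Wendy
Race condition | Wendy


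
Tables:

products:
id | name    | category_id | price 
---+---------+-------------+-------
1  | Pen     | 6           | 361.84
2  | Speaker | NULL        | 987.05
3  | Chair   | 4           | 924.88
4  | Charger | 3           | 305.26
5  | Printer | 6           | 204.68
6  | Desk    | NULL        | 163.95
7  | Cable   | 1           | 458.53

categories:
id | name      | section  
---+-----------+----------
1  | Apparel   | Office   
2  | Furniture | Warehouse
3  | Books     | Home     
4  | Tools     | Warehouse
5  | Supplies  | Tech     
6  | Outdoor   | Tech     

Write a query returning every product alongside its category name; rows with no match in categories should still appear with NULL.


LEFT JOIN keeps every row from products (the left table); where category_id has no match in categories, the category columns become NULL. Walk through each product:
  - product 1 (Pen): category_id=6 -> matches Outdoor
  - product 2 (Speaker): category_id=NULL, no match -> kept with NULL
  - product 3 (Chair): category_id=4 -> matches Tools
  - product 4 (Charger): category_id=3 -> matches Books
  - product 5 (Printer): category_id=6 -> matches Outdoor
  - product 6 (Desk): category_id=NULL, no match -> kept with NULL
  - product 7 (Cable): category_id=1 -> matches Apparel
All 7 rows appear; 2 have NULL category.

SQL:
SELECT a.name, b.name AS category
FROM products a
LEFT JOIN categories b ON a.category_id = b.id

Result:
name    | category
--------+---------
Pen     | Outdoor 
Speaker | NULL    
Chair   | Tools   
Charger | Books   
Printer | Outdoor 
Desk    | NULL    
Cable   | Apparel 


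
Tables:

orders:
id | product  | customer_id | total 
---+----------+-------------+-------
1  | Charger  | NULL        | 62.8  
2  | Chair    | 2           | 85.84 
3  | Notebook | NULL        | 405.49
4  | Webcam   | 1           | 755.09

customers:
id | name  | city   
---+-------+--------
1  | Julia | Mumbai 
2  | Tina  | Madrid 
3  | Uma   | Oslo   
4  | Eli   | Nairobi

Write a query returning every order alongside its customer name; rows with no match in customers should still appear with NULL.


LEFT JOIN keeps every row from orders (the left table); where customer_id has no match in customers, the customer columns become NULL. Walk through each order:
  - order 1 (Charger): customer_id=NULL, no match -> kept with NULL
  - order 2 (Chair): customer_id=2 -> matches Tina
  - order 3 (Notebook): customer_id=NULL, no match -> kept with NULL
  - order 4 (Webcam): customer_id=1 -> matches Julia
All 4 rows appear; 2 have NULL customer.

SQL:
SELECT a.product, b.name AS customer
FROM orders a
LEFT JOIN customers b ON a.customer_id = b.id

Result:
product  | customer
---------+---------
Charger  | NULL    
Chair    | Tina    
Notebook | NULL    
Webcam   | Julia   


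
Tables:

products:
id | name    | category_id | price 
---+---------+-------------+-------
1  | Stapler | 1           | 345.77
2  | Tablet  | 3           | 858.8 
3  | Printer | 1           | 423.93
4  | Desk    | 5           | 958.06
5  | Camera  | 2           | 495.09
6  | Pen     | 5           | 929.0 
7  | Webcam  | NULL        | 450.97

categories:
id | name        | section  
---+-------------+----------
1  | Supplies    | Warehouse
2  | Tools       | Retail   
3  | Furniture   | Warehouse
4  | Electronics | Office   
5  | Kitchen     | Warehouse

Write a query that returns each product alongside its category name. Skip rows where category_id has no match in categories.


INNER JOIN keeps only products rows whose category_id matches an id in categories. Walk through each product:
  - product 1 (Stapler): category_id=1 -> matches Supplies
  - product 2 (Tablet): category_id=3 -> matches Furniture
  - product 3 (Printer): category_id=1 -> matches Supplies
  - product 4 (Desk): category_id=5 -> matches Kitchen
  - product 5 (Camera): category_id=2 -> matches Tools
  - product 6 (Pen): category_id=5 -> matches Kitchen
  - product 7 (Webcam): category_id=NULL, no match -> dropped
So 1 of 7 rows is dropped.

SQL:
SELECT a.name, b.name AS category
FROM products a
INNER JOIN categories b ON a.category_id = b.id

Result:
name    | category 
--------+----------
Stapler | Supplies 
Tablet  | Furniture
Printer | Supplies 
Desk    | Kitchen  
Camera  | Tools    
Pen     | Kitchen  


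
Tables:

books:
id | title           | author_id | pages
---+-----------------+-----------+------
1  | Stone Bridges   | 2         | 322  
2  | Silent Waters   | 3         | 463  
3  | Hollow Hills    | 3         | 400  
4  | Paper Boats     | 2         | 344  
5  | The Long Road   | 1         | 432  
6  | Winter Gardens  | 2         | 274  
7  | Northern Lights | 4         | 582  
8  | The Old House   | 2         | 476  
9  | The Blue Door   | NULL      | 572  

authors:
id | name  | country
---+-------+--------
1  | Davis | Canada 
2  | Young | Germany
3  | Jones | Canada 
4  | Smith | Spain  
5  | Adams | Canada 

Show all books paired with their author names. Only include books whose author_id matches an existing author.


INNER JOIN keeps only books rows whose author_id matches an id in authors. Walk through each book:
  - book 1 (Stone Bridges): author_id=2 -> matches Young
  - book 2 (Silent Waters): author_id=3 -> matches Jones
  - book 3 (Hollow Hills): author_id=3 -> matches Jones
  - book 4 (Paper Boats): author_id=2 -> matches Young
  - book 5 (The Long Road): author_id=1 -> matches Davis
  - book 6 (Winter Gardens): author_id=2 -> matches Young
  - book 7 (Northern Lights): author_id=4 -> matches Smith
  - book 8 (The Old House): author_id=2 -> matches Young
  - book 9 (The Blue Door): author_id=NULL, no match -> dropped
So 1 of 9 rows is dropped.

SQL:
SELECT a.title, b.name AS author
FROM books a
INNER JOIN authors b ON a.author_id = b.id

Result:
title           | author
----------------+-------
Stone Bridges   | Young 
Silent Waters   | Jones 
Hollow Hills    | Jones 
Paper Boats     | Young 
The Long Road   | Davis 
Winter Gardens  | Young 
Northern Lights | Smith 
The Old House   | Young 


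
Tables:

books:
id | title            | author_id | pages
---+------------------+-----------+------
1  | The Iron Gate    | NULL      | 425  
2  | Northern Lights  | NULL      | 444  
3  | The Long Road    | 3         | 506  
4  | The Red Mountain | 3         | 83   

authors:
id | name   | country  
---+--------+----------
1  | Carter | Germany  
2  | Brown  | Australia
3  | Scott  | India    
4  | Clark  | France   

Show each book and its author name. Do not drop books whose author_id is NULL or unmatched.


LEFT JOIN keeps every row from books (the left table); where author_id has no match in authors, the author columns become NULL. Walk through each book:
  - book 1 (The Iron Gate): author_id=NULL, no match -> kept with NULL
  - book 2 (Northern Lights): author_id=NULL, no match -> kept with NULL
  - book 3 (The Long Road): author_id=3 -> matches Scott
  - book 4 (The Red Mountain): author_id=3 -> matches Scott
All 4 rows appear; 2 have NULL author.

SQL:
SELECT a.title, b.name AS author
FROM books a
LEFT JOIN authors b ON a.author_id = b.id

Result:
title            | author
-----------------+-------
The Iron Gate    | NULL  
Northern Lights  | NULL  
The Long Road    | Scott 
The Red Mountain | Scott 


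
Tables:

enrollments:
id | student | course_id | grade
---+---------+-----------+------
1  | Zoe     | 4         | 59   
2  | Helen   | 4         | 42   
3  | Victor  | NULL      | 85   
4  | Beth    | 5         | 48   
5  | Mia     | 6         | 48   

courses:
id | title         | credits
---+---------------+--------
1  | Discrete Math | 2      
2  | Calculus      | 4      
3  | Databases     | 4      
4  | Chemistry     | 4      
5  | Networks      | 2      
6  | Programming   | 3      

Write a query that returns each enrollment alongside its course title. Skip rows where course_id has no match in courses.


INNER JOIN keeps only enrollments rows whose course_id matches an id in courses. Walk through each enrollment:
  - enrollment 1 (Zoe): course_id=4 -> matches Chemistry
  - enrollment 2 (Helen): course_id=4 -> matches Chemistry
  - enrollment 3 (Victor): course_id=NULL, no match -> dropped
  - enrollment 4 (Beth): course_id=5 -> matches Networks
  - enrollment 5 (Mia): course_id=6 -> matches Programming
So 1 of 5 rows is dropped.

SQL:
SELECT a.student, b.title AS course
FROM enrollments a
INNER JOIN courses b ON a.course_id = b.id

Result:
student | course     
--------+------------
Zoe     | Chemistry  
Helen   | Chemistry  
Beth    | Networks   
Mia     | Programming


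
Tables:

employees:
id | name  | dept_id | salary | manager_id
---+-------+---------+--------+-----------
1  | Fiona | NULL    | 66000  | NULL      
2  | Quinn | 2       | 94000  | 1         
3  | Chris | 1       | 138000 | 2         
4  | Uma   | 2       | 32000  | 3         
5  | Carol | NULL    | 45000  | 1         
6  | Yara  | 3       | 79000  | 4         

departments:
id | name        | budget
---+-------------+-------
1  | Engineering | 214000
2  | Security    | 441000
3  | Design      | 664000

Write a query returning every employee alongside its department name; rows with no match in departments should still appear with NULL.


LEFT JOIN keeps every row from employees (the left table); where dept_id has no match in departments, the department columns become NULL. Walk through each employee:
  - employee 1 (Fiona): dept_id=NULL, no match -> kept with NULL
  - employee 2 (Quinn): dept_id=2 -> matches Security
  - employee 3 (Chris): dept_id=1 -> matches Engineering
  - employee 4 (Uma): dept_id=2 -> matches Security
  - employee 5 (Carol): dept_id=NULL, no match -> kept with NULL
  - employee 6 (Yara): dept_id=3 -> matches Design
All 6 rows appear; 2 have NULL department.

SQL:
SELECT a.name, b.name AS department
FROM employees a
LEFT JOIN departments b ON a.dept_id = b.id

Result:
name  | department 
------+------------
Fiona | NULL       
Quinn | Security   
Chris | Engineering
Uma   | Security   
Carol | NULL       
Yara  | Design     


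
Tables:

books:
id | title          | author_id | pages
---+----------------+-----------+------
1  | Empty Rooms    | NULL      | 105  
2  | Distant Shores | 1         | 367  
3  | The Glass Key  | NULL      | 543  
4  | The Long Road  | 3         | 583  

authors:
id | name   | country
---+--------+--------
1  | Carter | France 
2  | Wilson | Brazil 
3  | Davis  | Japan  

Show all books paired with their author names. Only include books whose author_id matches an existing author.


INNER JOIN keeps only books rows whose author_id matches an id in authors. Walk through each book:
  - book 1 (Empty Rooms): author_id=NULL, no match -> dropped
  - book 2 (Distant Shores): author_id=1 -> matches Carter
  - book 3 (The Glass Key): author_id=NULL, no match -> dropped
  - book 4 (The Long Road): author_id=3 -> matches Davis
So 2 of 4 rows are dropped.

SQL:
SELECT a.title, b.name AS author
FROM books a
INNER JOIN authors b ON a.author_id = b.id

Result:
title          | author
---------------+-------
Distant Shores | Carter
The Long Road  | Davis 


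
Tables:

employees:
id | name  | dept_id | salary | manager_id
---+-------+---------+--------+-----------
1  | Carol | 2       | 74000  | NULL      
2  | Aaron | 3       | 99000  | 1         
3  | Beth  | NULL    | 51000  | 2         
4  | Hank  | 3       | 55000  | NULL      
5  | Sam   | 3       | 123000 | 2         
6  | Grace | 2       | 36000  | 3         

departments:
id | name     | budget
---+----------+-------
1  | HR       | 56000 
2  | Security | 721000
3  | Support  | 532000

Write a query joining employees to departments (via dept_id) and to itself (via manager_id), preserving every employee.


Two LEFT JOINs from the same base table employees: one to departments via dept_id, one to employees itself via manager_id. Both are LEFT so every employee is preserved.
Match against departments:
  - employee 1 (Carol): dept_id=2 -> matches Security
  - employee 2 (Aaron): dept_id=3 -> matches Support
  - employee 3 (Beth): dept_id=NULL, no match -> kept with NULL
  - employee 4 (Hank): dept_id=3 -> matches Support
  - employee 5 (Sam): dept_id=3 -> matches Support
  - employee 6 (Grace): dept_id=2 -> matches Security
Match against employees (self):
  - employee 1 (Carol): manager_id=NULL -> NULL
  - employee 2 (Aaron): manager_id=1 -> Carol
  - employee 3 (Beth): manager_id=2 -> Aaron
  - employee 4 (Hank): manager_id=NULL -> NULL
  - employee 5 (Sam): manager_id=2 -> Aaron
  - employee 6 (Grace): manager_id=3 -> Beth

SQL:
SELECT a.name, b.name AS department, c.name AS manager
FROM employees a
LEFT JOIN departments b ON a.dept_id = b.id
LEFT JOIN employees c ON a.manager_id = c.id

Result:
name  | department | manager
------+------------+--------
Carol | Security   | NULL   
Aaron | Support    | Carol  
Beth  | NULL       | Aaron  
Hank  | Support    | NULL   
Sam   | Support    | Aaron  
Grace | Security   | Beth   


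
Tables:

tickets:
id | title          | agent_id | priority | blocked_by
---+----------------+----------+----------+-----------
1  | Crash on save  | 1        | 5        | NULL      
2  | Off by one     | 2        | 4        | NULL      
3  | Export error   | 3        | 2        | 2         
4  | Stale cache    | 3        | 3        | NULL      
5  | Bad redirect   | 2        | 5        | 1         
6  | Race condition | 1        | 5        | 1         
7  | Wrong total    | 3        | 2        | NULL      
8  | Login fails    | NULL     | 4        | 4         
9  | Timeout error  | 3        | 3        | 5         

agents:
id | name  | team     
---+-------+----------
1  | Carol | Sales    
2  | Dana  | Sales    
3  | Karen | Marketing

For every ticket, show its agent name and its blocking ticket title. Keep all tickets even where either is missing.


Two LEFT JOINs from the same base table tickets: one to agents via agent_id, one to tickets itself via blocked_by. Both are LEFT so every ticket is preserved.
Match against agents:
  - ticket 1 (Crash on save): agent_id=1 -> matches Carol
  - ticket 2 (Off by one): agent_id=2 -> matches Dana
  - ticket 3 (Export error): agent_id=3 -> matches Karen
  - ticket 4 (Stale cache): agent_id=3 -> matches Karen
  - ticket 5 (Bad redirect): agent_id=2 -> matches Dana
  - ticket 6 (Race condition): agent_id=1 -> matches Carol
  - ticket 7 (Wrong total): agent_id=3 -> matches Karen
  - ticket 8 (Login fails): agent_id=NULL, no match -> kept with NULL
  - ticket 9 (Timeout error): agent_id=3 -> matches Karen
Match against tickets (self):
  - ticket 1 (Crash on save): blocked_by=NULL -> NULL
  - ticket 2 (Off by one): blocked_by=NULL -> NULL
  - ticket 3 (Export error): blocked_by=2 -> Off by one
  - ticket 4 (Stale cache): blocked_by=NULL -> NULL
  - ticket 5 (Bad redirect): blocked_by=1 -> Crash on save
  - ticket 6 (Race condition): blocked_by=1 -> Crash on save
  - ticket 7 (Wrong total): blocked_by=NULL -> NULL
  - ticket 8 (Login fails): blocked_by=4 -> Stale cache
  - ticket 9 (Timeout error): blocked_by=5 -> Bad redirect

SQL:
SELECT a.title, b.name AS agent, c.title AS blocked_by
FROM tickets a
LEFT JOIN agents b ON a.agent_id = b.id
LEFT JOIN tickets c ON a.blocked_by = c.id

Result:
title          | agent | blocked_by   
---------------+-------+--------------
Crash on save  | Carol | NULL         
Off by one     | Dana  | NULL         
Export error   | Karen | Off by one   
Stale cache    | Karen | NULL         
Bad redirect   | Dana  | Crash on save
Race condition | Carol | Crash on save
Wrong total    | Karen | NULL         
Login fails    | NULL  | Stale cache  
Timeout error  | Karen | Bad redirect 
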